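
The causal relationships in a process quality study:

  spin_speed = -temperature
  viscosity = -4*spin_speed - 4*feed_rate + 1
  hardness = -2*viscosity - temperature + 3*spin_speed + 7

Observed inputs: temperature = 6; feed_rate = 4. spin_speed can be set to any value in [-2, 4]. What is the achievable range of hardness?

Intervening on spin_speed fixes its value directly, overriding its dependence on temperature.
Substituting into the viscosity equation gives viscosity = -4*spin_speed - 15.
So hardness = 11*spin_speed + 31.
Linear in spin_speed, so extremes are at the endpoints: spin_speed = -2 gives hardness = 9; spin_speed = 4 gives hardness = 75.

9 to 75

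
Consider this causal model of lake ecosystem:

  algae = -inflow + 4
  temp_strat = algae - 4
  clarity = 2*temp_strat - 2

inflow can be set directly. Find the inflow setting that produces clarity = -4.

inflow = 1

Substituting into the temp_strat equation gives temp_strat = -inflow.
Substituting into the clarity equation gives clarity = -2*inflow - 2.
Solve -2*inflow - 2 = -4: inflow = (-4 + 2) / -2 = 1.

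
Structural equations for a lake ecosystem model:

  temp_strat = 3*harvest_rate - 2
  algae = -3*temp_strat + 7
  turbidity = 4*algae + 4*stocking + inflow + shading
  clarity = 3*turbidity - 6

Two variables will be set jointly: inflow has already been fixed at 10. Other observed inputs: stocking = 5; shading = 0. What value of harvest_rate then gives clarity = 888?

harvest_rate = -6

With inflow held at 10:
Substituting into the algae equation gives algae = -9*harvest_rate + 13.
Substituting into the turbidity equation gives turbidity = -36*harvest_rate + 82.
Substituting into the clarity equation gives clarity = -108*harvest_rate + 240.
Solve -108*harvest_rate + 240 = 888: harvest_rate = (888 - 240) / -108 = -6.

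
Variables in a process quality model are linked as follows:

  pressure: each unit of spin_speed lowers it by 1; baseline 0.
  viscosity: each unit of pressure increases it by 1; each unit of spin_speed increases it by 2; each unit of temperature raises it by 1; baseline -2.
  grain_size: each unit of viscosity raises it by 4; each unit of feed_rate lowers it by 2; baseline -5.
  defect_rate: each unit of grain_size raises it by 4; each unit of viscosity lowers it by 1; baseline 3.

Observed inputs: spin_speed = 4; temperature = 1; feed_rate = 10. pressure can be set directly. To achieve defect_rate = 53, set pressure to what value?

pressure = 3

Intervening on pressure fixes its value directly, overriding its dependence on spin_speed.
Substituting into the viscosity equation gives viscosity = pressure + 7.
Substituting into the grain_size equation gives grain_size = 4*pressure + 3.
defect_rate becomes 15*pressure + 8.
Solve 15*pressure + 8 = 53: pressure = (53 - 8) / 15 = 3.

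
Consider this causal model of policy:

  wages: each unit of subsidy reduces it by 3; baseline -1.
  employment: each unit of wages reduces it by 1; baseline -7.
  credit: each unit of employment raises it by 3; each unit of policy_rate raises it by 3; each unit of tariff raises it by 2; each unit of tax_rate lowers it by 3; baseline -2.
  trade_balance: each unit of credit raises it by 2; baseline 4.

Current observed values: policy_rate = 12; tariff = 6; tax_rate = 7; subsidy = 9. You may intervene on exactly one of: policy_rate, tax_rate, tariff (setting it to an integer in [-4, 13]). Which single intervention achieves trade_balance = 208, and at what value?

Intervening on policy_rate: trade_balance = 6*policy_rate + 108. Reaching 208 requires policy_rate = 50/3, not an integer.
Intervening on tax_rate: trade_balance = -6*tax_rate + 222. Reaching 208 requires tax_rate = 7/3, not an integer.
Intervening on tariff: with other inputs at their observed values, trade_balance = 4*tariff + 156. Solving for 208 gives tariff = 13, within [-4, 13].

set tariff = 13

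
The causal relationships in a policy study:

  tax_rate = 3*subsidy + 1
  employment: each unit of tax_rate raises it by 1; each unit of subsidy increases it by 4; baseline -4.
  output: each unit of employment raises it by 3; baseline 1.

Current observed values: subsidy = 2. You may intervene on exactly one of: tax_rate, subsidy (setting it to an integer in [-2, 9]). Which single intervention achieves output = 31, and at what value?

set tax_rate = 6

Intervening on tax_rate: with other inputs at their observed values, output = 3*tax_rate + 13. Solving for 31 gives tax_rate = 6, within [-2, 9].
Intervening on subsidy: output = 21*subsidy - 8. Reaching 31 requires subsidy = 13/7, not an integer.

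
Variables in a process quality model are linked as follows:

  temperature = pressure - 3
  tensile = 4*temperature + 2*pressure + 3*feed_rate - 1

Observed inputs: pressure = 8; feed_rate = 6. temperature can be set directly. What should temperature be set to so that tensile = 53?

Intervening on temperature fixes its value directly, overriding its dependence on pressure.
Substituting into the tensile equation gives tensile = 4*temperature + 33.
Solve 4*temperature + 33 = 53: temperature = (53 - 33) / 4 = 5.

temperature = 5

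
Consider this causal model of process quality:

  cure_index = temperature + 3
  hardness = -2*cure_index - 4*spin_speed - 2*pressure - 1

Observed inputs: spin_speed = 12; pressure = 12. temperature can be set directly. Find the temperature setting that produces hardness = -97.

Substituting into the hardness equation gives hardness = -2*temperature - 79.
Solve -2*temperature - 79 = -97: temperature = (-97 + 79) / -2 = 9.

temperature = 9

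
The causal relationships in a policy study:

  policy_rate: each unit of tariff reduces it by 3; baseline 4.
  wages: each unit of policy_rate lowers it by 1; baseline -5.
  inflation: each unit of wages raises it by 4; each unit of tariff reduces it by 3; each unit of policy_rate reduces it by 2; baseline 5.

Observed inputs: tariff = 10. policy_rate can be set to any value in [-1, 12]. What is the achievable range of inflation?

-117 to -39

Intervening on policy_rate fixes its value directly, overriding its dependence on tariff.
Substituting into the inflation equation gives inflation = -6*policy_rate - 45.
Linear in policy_rate, so extremes are at the endpoints: policy_rate = -1 gives inflation = -39; policy_rate = 12 gives inflation = -117.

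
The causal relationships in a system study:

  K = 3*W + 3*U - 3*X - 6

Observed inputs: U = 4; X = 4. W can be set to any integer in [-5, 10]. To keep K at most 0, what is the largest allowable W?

Substituting into the K equation gives K = 3*W - 6.
Require 3*W - 6 ≤ 0, so W ≤ 2.
The largest integer in [-5, 10] satisfying this is 2.

W = 2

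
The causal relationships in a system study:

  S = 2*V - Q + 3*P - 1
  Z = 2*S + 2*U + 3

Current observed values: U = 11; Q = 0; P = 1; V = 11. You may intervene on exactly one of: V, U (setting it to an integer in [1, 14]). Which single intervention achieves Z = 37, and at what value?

set V = 2

Intervening on V: with other inputs at their observed values, Z = 4*V + 29. Solving for 37 gives V = 2, within [1, 14].
Intervening on U: Z = 2*U + 51. Reaching 37 requires U = -7, outside [1, 14].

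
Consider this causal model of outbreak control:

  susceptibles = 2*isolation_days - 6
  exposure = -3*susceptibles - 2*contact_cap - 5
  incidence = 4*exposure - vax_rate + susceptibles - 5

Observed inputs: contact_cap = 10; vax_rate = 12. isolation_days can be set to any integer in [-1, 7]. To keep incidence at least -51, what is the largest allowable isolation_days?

isolation_days = 0

Substituting into the exposure equation gives exposure = -6*isolation_days - 7.
Substituting into the incidence equation gives incidence = -22*isolation_days - 51.
Require -22*isolation_days - 51 ≥ -51, so isolation_days ≤ 0.
The largest integer in [-1, 7] satisfying this is 0.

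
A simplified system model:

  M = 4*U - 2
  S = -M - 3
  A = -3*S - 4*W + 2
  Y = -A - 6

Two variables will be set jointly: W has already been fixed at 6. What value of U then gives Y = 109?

With W held at 6:
Substituting into the S equation gives S = -4*U - 1.
Substituting into the A equation gives A = 12*U - 19.
Substituting into the Y equation gives Y = -12*U + 13.
Solve -12*U + 13 = 109: U = (109 - 13) / -12 = -8.

U = -8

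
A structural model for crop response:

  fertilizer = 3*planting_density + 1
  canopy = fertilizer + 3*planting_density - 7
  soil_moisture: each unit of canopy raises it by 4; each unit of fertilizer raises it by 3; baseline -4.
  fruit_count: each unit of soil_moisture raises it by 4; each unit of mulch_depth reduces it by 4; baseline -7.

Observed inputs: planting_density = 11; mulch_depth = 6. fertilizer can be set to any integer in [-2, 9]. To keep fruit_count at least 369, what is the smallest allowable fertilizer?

Intervening on fertilizer fixes its value directly, overriding its dependence on planting_density.
Substituting into the canopy equation gives canopy = fertilizer + 26.
soil_moisture becomes 7*fertilizer + 100.
This gives fruit_count = 28*fertilizer + 369.
Require 28*fertilizer + 369 ≥ 369, so fertilizer ≥ 0.
The smallest integer in [-2, 9] satisfying this is 0.

fertilizer = 0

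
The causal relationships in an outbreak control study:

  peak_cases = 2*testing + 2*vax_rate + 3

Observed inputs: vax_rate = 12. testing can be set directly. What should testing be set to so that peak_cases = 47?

testing = 10

Substituting into the peak_cases equation gives peak_cases = 2*testing + 27.
Solve 2*testing + 27 = 47: testing = (47 - 27) / 2 = 10.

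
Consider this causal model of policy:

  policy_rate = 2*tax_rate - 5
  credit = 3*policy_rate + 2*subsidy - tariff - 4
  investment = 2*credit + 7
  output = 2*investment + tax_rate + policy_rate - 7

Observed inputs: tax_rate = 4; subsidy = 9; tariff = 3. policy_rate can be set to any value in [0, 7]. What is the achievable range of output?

Intervening on policy_rate fixes its value directly, overriding its dependence on tax_rate.
Substituting into the credit equation gives credit = 3*policy_rate + 11.
investment becomes 6*policy_rate + 29.
Substituting into the output equation gives output = 13*policy_rate + 55.
Linear in policy_rate, so extremes are at the endpoints: policy_rate = 0 gives output = 55; policy_rate = 7 gives output = 146.

55 to 146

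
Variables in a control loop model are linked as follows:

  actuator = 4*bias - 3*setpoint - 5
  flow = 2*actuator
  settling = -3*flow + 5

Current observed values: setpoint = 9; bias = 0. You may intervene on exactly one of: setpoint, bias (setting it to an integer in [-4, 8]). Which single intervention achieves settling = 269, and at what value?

set bias = -3

Intervening on setpoint: settling = 18*setpoint + 35. Reaching 269 requires setpoint = 13, outside [-4, 8].
Intervening on bias: with other inputs at their observed values, settling = -24*bias + 197. Solving for 269 gives bias = -3, within [-4, 8].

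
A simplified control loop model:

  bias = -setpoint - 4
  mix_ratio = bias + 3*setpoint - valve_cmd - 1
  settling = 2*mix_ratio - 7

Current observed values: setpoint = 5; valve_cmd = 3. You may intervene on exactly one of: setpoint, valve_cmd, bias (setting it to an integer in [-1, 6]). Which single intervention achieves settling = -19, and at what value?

set setpoint = 1

Intervening on setpoint: with other inputs at their observed values, settling = 4*setpoint - 23. Solving for -19 gives setpoint = 1, within [-1, 6].
Intervening on valve_cmd: settling = -2*valve_cmd + 3. Reaching -19 requires valve_cmd = 11, outside [-1, 6].
Intervening on bias: settling = 2*bias + 15. Reaching -19 requires bias = -17, outside [-1, 6].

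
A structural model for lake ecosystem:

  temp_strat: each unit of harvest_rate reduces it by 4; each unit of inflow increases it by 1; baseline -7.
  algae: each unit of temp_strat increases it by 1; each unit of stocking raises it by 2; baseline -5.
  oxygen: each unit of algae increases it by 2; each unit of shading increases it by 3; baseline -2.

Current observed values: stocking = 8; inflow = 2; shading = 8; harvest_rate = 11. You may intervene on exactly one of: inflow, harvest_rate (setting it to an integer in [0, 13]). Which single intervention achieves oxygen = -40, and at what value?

Intervening on inflow: with other inputs at their observed values, oxygen = 2*inflow - 58. Solving for -40 gives inflow = 9, within [0, 13].
Intervening on harvest_rate: oxygen = -8*harvest_rate + 34. Reaching -40 requires harvest_rate = 37/4, not an integer.

set inflow = 9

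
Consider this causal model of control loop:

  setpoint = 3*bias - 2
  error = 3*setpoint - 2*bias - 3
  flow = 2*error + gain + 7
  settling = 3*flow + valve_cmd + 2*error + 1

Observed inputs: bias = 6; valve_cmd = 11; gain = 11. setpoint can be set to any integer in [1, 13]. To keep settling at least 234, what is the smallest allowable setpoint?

Intervening on setpoint fixes its value directly, overriding its dependence on bias.
Substituting into the error equation gives error = 3*setpoint - 15.
Substituting into the flow equation gives flow = 6*setpoint - 12.
So settling = 24*setpoint - 54.
Require 24*setpoint - 54 ≥ 234, so setpoint ≥ 12.
The smallest integer in [1, 13] satisfying this is 12.

setpoint = 12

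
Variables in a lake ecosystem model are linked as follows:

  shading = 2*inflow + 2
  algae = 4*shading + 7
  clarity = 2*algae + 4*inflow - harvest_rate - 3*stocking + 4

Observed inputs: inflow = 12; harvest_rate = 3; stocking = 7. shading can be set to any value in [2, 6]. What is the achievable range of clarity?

Intervening on shading fixes its value directly, overriding its dependence on inflow.
Substituting into the clarity equation gives clarity = 8*shading + 42.
Linear in shading, so extremes are at the endpoints: shading = 2 gives clarity = 58; shading = 6 gives clarity = 90.

58 to 90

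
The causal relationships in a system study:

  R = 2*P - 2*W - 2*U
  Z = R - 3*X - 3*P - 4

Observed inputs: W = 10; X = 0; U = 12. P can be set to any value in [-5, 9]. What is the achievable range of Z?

Substituting into the R equation gives R = 2*P - 44.
This gives Z = -P - 48.
Linear in P, so extremes are at the endpoints: P = -5 gives Z = -43; P = 9 gives Z = -57.

-57 to -43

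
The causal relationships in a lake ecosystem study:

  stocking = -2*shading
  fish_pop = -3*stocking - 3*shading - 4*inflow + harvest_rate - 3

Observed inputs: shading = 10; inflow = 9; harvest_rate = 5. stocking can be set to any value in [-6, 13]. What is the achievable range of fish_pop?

-103 to -46

Intervening on stocking fixes its value directly, overriding its dependence on shading.
Substituting into the fish_pop equation gives fish_pop = -3*stocking - 64.
Linear in stocking, so extremes are at the endpoints: stocking = -6 gives fish_pop = -46; stocking = 13 gives fish_pop = -103.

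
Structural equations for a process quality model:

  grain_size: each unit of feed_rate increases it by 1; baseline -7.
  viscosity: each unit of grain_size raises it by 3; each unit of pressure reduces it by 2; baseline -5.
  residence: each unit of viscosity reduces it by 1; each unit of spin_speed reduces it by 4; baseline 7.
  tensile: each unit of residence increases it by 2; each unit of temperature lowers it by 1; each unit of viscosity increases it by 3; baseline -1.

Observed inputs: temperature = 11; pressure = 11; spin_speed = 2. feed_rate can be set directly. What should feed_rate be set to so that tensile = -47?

Substituting into the viscosity equation gives viscosity = 3*feed_rate - 48.
residence becomes -3*feed_rate + 47.
tensile becomes 3*feed_rate - 62.
Solve 3*feed_rate - 62 = -47: feed_rate = (-47 + 62) / 3 = 5.

feed_rate = 5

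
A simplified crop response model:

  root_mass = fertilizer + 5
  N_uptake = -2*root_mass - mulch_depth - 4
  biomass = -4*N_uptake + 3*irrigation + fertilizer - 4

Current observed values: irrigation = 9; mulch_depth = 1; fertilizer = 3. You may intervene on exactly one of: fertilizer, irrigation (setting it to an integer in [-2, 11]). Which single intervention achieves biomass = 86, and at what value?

Intervening on fertilizer: biomass = 9*fertilizer + 83. Reaching 86 requires fertilizer = 1/3, not an integer.
Intervening on irrigation: with other inputs at their observed values, biomass = 3*irrigation + 83. Solving for 86 gives irrigation = 1, within [-2, 11].

set irrigation = 1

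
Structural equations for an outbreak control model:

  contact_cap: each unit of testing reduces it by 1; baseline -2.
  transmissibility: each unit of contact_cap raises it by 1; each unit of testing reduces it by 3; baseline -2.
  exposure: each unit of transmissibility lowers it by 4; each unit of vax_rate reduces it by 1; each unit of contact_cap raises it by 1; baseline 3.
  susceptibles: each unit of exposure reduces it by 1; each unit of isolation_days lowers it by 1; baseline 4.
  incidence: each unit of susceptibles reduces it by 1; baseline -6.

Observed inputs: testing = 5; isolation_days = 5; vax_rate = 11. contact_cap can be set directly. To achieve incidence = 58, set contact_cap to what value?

Intervening on contact_cap fixes its value directly, overriding its dependence on testing.
Substituting into the transmissibility equation gives transmissibility = contact_cap - 17.
Substituting into the exposure equation gives exposure = -3*contact_cap + 60.
susceptibles becomes 3*contact_cap - 61.
incidence becomes -3*contact_cap + 55.
Solve -3*contact_cap + 55 = 58: contact_cap = (58 - 55) / -3 = -1.

contact_cap = -1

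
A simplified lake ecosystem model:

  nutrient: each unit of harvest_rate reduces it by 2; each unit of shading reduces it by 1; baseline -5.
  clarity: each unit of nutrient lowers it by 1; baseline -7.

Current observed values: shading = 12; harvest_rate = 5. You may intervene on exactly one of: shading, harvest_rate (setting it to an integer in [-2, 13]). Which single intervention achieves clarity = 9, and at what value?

Intervening on shading: with other inputs at their observed values, clarity = shading + 8. Solving for 9 gives shading = 1, within [-2, 13].
Intervening on harvest_rate: clarity = 2*harvest_rate + 10. Reaching 9 requires harvest_rate = -1/2, not an integer.

set shading = 1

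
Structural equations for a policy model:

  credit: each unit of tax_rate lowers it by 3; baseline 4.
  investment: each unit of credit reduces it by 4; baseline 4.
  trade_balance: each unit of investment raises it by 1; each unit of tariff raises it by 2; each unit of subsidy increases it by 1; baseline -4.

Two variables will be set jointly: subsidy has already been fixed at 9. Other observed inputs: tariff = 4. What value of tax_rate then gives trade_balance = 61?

With subsidy held at 9:
Substituting into the investment equation gives investment = 12*tax_rate - 12.
So trade_balance = 12*tax_rate + 1.
Solve 12*tax_rate + 1 = 61: tax_rate = (61 - 1) / 12 = 5.

tax_rate = 5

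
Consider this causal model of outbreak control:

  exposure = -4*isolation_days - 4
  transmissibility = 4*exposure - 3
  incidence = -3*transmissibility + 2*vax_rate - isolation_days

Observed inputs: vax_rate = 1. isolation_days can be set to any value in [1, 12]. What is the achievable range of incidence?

106 to 623

Substituting into the transmissibility equation gives transmissibility = -16*isolation_days - 19.
Substituting into the incidence equation gives incidence = 47*isolation_days + 59.
Linear in isolation_days, so extremes are at the endpoints: isolation_days = 1 gives incidence = 106; isolation_days = 12 gives incidence = 623.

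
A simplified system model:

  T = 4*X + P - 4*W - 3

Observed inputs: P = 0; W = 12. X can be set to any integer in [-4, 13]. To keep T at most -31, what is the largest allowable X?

X = 5

Substituting into the T equation gives T = 4*X - 51.
Require 4*X - 51 ≤ -31, so X ≤ 5.
The largest integer in [-4, 13] satisfying this is 5.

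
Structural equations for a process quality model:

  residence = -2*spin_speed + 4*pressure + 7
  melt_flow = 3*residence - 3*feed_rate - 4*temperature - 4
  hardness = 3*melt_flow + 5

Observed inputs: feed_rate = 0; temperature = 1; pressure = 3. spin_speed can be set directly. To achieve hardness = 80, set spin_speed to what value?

spin_speed = 4

Substituting into the residence equation gives residence = -2*spin_speed + 19.
Substituting into the melt_flow equation gives melt_flow = -6*spin_speed + 49.
This gives hardness = -18*spin_speed + 152.
Solve -18*spin_speed + 152 = 80: spin_speed = (80 - 152) / -18 = 4.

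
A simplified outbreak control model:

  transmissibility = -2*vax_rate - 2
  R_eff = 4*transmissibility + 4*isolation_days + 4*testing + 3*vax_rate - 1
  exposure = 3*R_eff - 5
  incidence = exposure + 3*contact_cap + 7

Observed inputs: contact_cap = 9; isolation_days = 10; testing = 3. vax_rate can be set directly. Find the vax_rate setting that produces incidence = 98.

vax_rate = 4

Substituting into the R_eff equation gives R_eff = -5*vax_rate + 43.
exposure becomes -15*vax_rate + 124.
Substituting into the incidence equation gives incidence = -15*vax_rate + 158.
Solve -15*vax_rate + 158 = 98: vax_rate = (98 - 158) / -15 = 4.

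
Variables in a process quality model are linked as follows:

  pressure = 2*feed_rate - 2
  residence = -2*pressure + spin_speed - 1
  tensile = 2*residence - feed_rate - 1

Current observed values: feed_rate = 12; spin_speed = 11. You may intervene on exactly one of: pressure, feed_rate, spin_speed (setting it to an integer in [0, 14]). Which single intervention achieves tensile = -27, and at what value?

Intervening on pressure: tensile = -4*pressure + 7. Reaching -27 requires pressure = 17/2, not an integer.
Intervening on feed_rate: with other inputs at their observed values, tensile = -9*feed_rate + 27. Solving for -27 gives feed_rate = 6, within [0, 14].
Intervening on spin_speed: tensile = 2*spin_speed - 103. Reaching -27 requires spin_speed = 38, outside [0, 14].

set feed_rate = 6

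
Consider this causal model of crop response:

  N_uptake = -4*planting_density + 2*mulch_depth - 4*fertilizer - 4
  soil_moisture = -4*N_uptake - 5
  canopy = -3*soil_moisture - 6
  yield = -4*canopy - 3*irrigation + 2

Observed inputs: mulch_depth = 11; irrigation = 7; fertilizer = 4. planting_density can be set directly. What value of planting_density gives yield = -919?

planting_density = -4

Substituting into the N_uptake equation gives N_uptake = -4*planting_density + 2.
Substituting into the soil_moisture equation gives soil_moisture = 16*planting_density - 13.
canopy becomes -48*planting_density + 33.
Substituting into the yield equation gives yield = 192*planting_density - 151.
Solve 192*planting_density - 151 = -919: planting_density = (-919 + 151) / 192 = -4.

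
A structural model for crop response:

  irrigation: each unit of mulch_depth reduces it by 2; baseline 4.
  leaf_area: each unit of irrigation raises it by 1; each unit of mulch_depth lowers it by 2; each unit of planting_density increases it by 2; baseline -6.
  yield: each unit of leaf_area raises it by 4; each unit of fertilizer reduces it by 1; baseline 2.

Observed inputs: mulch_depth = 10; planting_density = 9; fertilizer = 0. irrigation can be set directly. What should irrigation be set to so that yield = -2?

irrigation = 7

Intervening on irrigation fixes its value directly, overriding its dependence on mulch_depth.
Substituting into the leaf_area equation gives leaf_area = irrigation - 8.
Substituting into the yield equation gives yield = 4*irrigation - 30.
Solve 4*irrigation - 30 = -2: irrigation = (-2 + 30) / 4 = 7.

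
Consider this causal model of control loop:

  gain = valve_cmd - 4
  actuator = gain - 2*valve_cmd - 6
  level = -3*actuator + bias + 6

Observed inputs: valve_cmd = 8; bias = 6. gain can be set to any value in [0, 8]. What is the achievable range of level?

54 to 78

Intervening on gain fixes its value directly, overriding its dependence on valve_cmd.
Substituting into the actuator equation gives actuator = gain - 22.
Substituting into the level equation gives level = -3*gain + 78.
Linear in gain, so extremes are at the endpoints: gain = 0 gives level = 78; gain = 8 gives level = 54.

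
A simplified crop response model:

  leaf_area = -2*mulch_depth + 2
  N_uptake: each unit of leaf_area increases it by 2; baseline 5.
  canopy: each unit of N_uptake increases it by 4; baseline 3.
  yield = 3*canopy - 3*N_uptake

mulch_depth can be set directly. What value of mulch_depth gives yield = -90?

mulch_depth = 5

Substituting into the N_uptake equation gives N_uptake = -4*mulch_depth + 9.
canopy becomes -16*mulch_depth + 39.
Substituting into the yield equation gives yield = -36*mulch_depth + 90.
Solve -36*mulch_depth + 90 = -90: mulch_depth = (-90 - 90) / -36 = 5.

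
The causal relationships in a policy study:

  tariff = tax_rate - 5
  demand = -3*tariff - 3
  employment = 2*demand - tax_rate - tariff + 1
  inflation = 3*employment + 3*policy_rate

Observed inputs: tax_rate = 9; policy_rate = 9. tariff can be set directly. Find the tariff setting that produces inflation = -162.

Intervening on tariff fixes its value directly, overriding its dependence on tax_rate.
Substituting into the employment equation gives employment = -7*tariff - 14.
Substituting into the inflation equation gives inflation = -21*tariff - 15.
Solve -21*tariff - 15 = -162: tariff = (-162 + 15) / -21 = 7.

tariff = 7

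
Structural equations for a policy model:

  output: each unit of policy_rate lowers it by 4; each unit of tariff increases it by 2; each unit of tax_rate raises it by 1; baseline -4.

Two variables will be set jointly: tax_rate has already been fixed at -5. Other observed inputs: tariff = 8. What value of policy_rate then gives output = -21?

With tax_rate held at -5:
Substituting into the output equation gives output = -4*policy_rate + 7.
Solve -4*policy_rate + 7 = -21: policy_rate = (-21 - 7) / -4 = 7.

policy_rate = 7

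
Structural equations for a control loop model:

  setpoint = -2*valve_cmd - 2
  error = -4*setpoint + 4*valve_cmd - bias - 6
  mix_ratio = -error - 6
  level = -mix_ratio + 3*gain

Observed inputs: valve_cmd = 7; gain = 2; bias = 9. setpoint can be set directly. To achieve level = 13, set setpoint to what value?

Intervening on setpoint fixes its value directly, overriding its dependence on valve_cmd.
Substituting into the error equation gives error = -4*setpoint + 13.
So mix_ratio = 4*setpoint - 19.
Substituting into the level equation gives level = -4*setpoint + 25.
Solve -4*setpoint + 25 = 13: setpoint = (13 - 25) / -4 = 3.

setpoint = 3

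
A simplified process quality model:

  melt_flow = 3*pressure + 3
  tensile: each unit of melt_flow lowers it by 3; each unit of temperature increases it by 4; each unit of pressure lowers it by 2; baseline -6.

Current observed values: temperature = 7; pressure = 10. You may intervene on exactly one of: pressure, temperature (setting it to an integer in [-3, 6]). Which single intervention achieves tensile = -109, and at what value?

set temperature = 4

Intervening on pressure: tensile = -11*pressure + 13. Reaching -109 requires pressure = 122/11, not an integer.
Intervening on temperature: with other inputs at their observed values, tensile = 4*temperature - 125. Solving for -109 gives temperature = 4, within [-3, 6].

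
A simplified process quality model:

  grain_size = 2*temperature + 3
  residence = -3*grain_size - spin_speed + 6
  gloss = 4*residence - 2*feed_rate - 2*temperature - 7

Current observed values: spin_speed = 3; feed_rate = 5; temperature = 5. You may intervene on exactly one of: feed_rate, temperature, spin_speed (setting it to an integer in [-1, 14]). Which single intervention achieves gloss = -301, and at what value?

Intervening on feed_rate: gloss = -2*feed_rate - 161. Reaching -301 requires feed_rate = 70, outside [-1, 14].
Intervening on temperature: with other inputs at their observed values, gloss = -26*temperature - 41. Solving for -301 gives temperature = 10, within [-1, 14].
Intervening on spin_speed: gloss = -4*spin_speed - 159. Reaching -301 requires spin_speed = 71/2, not an integer.

set temperature = 10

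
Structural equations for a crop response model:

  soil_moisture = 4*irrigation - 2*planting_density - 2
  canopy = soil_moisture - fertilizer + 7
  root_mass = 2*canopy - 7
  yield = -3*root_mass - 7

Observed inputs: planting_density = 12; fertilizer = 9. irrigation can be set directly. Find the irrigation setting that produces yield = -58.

Substituting into the soil_moisture equation gives soil_moisture = 4*irrigation - 26.
Substituting into the canopy equation gives canopy = 4*irrigation - 28.
Substituting into the root_mass equation gives root_mass = 8*irrigation - 63.
So yield = -24*irrigation + 182.
Solve -24*irrigation + 182 = -58: irrigation = (-58 - 182) / -24 = 10.

irrigation = 10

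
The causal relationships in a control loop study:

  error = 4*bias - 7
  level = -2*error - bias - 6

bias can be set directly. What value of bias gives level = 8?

Substituting into the level equation gives level = -9*bias + 8.
Solve -9*bias + 8 = 8: bias = (8 - 8) / -9 = 0.

bias = 0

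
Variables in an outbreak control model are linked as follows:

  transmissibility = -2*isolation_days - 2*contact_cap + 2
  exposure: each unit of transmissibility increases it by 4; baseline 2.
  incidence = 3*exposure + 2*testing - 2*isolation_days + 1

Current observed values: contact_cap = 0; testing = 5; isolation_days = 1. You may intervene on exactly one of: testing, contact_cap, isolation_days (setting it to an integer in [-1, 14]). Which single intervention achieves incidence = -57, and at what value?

Intervening on testing: incidence = 2*testing + 5. Reaching -57 requires testing = -31, outside [-1, 14].
Intervening on contact_cap: with other inputs at their observed values, incidence = -24*contact_cap + 15. Solving for -57 gives contact_cap = 3, within [-1, 14].
Intervening on isolation_days: incidence = -26*isolation_days + 41. Reaching -57 requires isolation_days = 49/13, not an integer.

set contact_cap = 3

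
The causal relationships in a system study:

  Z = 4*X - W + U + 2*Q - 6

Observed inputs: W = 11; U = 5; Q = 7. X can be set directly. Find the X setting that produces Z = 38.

X = 9

Substituting into the Z equation gives Z = 4*X + 2.
Solve 4*X + 2 = 38: X = (38 - 2) / 4 = 9.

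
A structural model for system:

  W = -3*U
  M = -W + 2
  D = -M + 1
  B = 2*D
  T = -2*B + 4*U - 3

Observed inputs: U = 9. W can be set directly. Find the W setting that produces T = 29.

W = 2

Intervening on W fixes its value directly, overriding its dependence on U.
Substituting into the D equation gives D = W - 1.
So B = 2*W - 2.
T becomes -4*W + 37.
Solve -4*W + 37 = 29: W = (29 - 37) / -4 = 2.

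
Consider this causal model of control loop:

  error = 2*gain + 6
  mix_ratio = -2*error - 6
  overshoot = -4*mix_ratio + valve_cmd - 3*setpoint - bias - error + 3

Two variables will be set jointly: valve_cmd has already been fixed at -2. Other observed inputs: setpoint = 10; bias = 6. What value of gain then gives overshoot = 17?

gain = -1

With valve_cmd held at -2:
Substituting into the mix_ratio equation gives mix_ratio = -4*gain - 18.
This gives overshoot = 14*gain + 31.
Solve 14*gain + 31 = 17: gain = (17 - 31) / 14 = -1.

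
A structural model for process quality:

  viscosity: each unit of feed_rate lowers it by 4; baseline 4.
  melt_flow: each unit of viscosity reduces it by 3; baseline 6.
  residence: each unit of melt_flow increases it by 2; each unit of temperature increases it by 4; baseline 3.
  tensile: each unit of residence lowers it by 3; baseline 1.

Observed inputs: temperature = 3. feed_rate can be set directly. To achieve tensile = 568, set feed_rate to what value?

feed_rate = -8

Substituting into the melt_flow equation gives melt_flow = 12*feed_rate - 6.
Substituting into the residence equation gives residence = 24*feed_rate + 3.
tensile becomes -72*feed_rate - 8.
Solve -72*feed_rate - 8 = 568: feed_rate = (568 + 8) / -72 = -8.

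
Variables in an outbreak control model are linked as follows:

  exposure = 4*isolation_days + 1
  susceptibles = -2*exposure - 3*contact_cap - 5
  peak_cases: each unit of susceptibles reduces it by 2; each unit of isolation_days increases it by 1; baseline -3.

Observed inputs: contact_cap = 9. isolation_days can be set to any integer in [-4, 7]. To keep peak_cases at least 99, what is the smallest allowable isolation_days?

Substituting into the susceptibles equation gives susceptibles = -8*isolation_days - 34.
peak_cases becomes 17*isolation_days + 65.
Require 17*isolation_days + 65 ≥ 99, so isolation_days ≥ 2.
The smallest integer in [-4, 7] satisfying this is 2.

isolation_days = 2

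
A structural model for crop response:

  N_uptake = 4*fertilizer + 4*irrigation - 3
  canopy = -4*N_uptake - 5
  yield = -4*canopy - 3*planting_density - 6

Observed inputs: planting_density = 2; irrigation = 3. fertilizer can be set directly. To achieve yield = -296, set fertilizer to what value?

fertilizer = -7

Substituting into the N_uptake equation gives N_uptake = 4*fertilizer + 9.
Substituting into the canopy equation gives canopy = -16*fertilizer - 41.
yield becomes 64*fertilizer + 152.
Solve 64*fertilizer + 152 = -296: fertilizer = (-296 - 152) / 64 = -7.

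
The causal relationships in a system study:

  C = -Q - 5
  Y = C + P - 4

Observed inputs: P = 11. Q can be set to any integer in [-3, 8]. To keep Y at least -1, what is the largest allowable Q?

Q = 3

Substituting into the Y equation gives Y = -Q + 2.
Require -Q + 2 ≥ -1, so Q ≤ 3.
The largest integer in [-3, 8] satisfying this is 3.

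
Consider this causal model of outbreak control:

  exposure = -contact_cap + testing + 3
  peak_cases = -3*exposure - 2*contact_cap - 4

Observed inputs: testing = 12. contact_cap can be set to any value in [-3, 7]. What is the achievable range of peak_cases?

Substituting into the exposure equation gives exposure = -contact_cap + 15.
Substituting into the peak_cases equation gives peak_cases = contact_cap - 49.
Linear in contact_cap, so extremes are at the endpoints: contact_cap = -3 gives peak_cases = -52; contact_cap = 7 gives peak_cases = -42.

-52 to -42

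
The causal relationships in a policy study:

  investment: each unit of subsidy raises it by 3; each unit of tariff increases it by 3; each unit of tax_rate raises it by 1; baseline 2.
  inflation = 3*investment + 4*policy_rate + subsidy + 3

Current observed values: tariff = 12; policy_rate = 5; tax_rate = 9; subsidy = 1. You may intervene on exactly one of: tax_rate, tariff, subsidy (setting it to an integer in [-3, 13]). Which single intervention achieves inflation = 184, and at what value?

set subsidy = 2

Intervening on tax_rate: inflation = 3*tax_rate + 147. Reaching 184 requires tax_rate = 37/3, not an integer.
Intervening on tariff: inflation = 9*tariff + 66. Reaching 184 requires tariff = 118/9, not an integer.
Intervening on subsidy: with other inputs at their observed values, inflation = 10*subsidy + 164. Solving for 184 gives subsidy = 2, within [-3, 13].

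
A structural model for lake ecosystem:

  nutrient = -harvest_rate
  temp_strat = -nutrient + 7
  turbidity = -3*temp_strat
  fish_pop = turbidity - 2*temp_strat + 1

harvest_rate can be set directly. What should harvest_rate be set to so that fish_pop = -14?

harvest_rate = -4

Substituting into the temp_strat equation gives temp_strat = harvest_rate + 7.
This gives turbidity = -3*harvest_rate - 21.
Substituting into the fish_pop equation gives fish_pop = -5*harvest_rate - 34.
Solve -5*harvest_rate - 34 = -14: harvest_rate = (-14 + 34) / -5 = -4.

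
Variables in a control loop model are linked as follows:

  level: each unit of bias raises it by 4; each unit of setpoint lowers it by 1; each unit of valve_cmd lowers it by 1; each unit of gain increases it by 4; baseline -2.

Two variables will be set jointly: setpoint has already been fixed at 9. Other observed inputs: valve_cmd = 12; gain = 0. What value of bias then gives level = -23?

bias = 0

With setpoint held at 9:
Substituting into the level equation gives level = 4*bias - 23.
Solve 4*bias - 23 = -23: bias = (-23 + 23) / 4 = 0.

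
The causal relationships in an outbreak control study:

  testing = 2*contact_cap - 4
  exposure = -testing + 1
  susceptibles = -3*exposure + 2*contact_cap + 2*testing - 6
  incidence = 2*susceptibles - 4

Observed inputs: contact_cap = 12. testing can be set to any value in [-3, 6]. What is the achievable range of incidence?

-4 to 86

Intervening on testing fixes its value directly, overriding its dependence on contact_cap.
Substituting into the susceptibles equation gives susceptibles = 5*testing + 15.
Substituting into the incidence equation gives incidence = 10*testing + 26.
Linear in testing, so extremes are at the endpoints: testing = -3 gives incidence = -4; testing = 6 gives incidence = 86.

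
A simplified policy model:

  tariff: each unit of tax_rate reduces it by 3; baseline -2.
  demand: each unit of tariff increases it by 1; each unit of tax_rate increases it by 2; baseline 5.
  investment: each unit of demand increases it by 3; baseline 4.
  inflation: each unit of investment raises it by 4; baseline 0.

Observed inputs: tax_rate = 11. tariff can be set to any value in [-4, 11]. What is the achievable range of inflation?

292 to 472

Intervening on tariff fixes its value directly, overriding its dependence on tax_rate.
Substituting into the demand equation gives demand = tariff + 27.
Substituting into the investment equation gives investment = 3*tariff + 85.
This gives inflation = 12*tariff + 340.
Linear in tariff, so extremes are at the endpoints: tariff = -4 gives inflation = 292; tariff = 11 gives inflation = 472.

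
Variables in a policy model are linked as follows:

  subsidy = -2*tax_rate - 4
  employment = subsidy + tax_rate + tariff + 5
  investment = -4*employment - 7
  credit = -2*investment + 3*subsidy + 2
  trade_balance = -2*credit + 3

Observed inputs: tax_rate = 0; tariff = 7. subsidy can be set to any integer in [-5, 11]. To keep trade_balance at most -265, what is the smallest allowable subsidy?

subsidy = 2

Intervening on subsidy fixes its value directly, overriding its dependence on tax_rate.
Substituting into the employment equation gives employment = subsidy + 12.
Substituting into the investment equation gives investment = -4*subsidy - 55.
Substituting into the credit equation gives credit = 11*subsidy + 112.
Substituting into the trade_balance equation gives trade_balance = -22*subsidy - 221.
Require -22*subsidy - 221 ≤ -265, so subsidy ≥ 2.
The smallest integer in [-5, 11] satisfying this is 2.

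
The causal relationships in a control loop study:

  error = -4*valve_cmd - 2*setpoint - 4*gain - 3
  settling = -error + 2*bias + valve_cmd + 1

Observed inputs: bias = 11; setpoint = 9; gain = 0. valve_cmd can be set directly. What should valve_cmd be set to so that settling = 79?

Substituting into the error equation gives error = -4*valve_cmd - 21.
This gives settling = 5*valve_cmd + 44.
Solve 5*valve_cmd + 44 = 79: valve_cmd = (79 - 44) / 5 = 7.

valve_cmd = 7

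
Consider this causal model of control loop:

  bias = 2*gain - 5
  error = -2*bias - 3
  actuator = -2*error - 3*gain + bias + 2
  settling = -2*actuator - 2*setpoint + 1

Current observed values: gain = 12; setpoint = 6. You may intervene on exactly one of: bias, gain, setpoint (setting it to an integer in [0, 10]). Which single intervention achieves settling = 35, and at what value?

Intervening on bias: with other inputs at their observed values, settling = -10*bias + 45. Solving for 35 gives bias = 1, within [0, 10].
Intervening on gain: settling = -14*gain + 23. Reaching 35 requires gain = -6/7, not an integer.
Intervening on setpoint: settling = -2*setpoint - 133. Reaching 35 requires setpoint = -84, outside [0, 10].

set bias = 1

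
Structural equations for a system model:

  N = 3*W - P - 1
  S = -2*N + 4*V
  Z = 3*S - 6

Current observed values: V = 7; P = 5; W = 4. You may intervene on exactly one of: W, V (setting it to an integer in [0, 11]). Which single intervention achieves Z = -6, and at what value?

set V = 3

Intervening on W: Z = -18*W + 114. Reaching -6 requires W = 20/3, not an integer.
Intervening on V: with other inputs at their observed values, Z = 12*V - 42. Solving for -6 gives V = 3, within [0, 11].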